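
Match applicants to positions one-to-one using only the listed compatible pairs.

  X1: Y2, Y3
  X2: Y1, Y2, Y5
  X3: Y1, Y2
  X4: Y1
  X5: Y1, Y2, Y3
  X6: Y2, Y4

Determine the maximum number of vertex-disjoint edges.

Unit-capacity flow: source→left, listed edges, right→sink; max matching = max flow.
Augmenting path X1→Y2 (+1); matched 1.
Augmenting path X2→Y1 (+1); matched 2.
Augmenting path X5→Y3 (+1); matched 3.
Augmenting path X6→Y4 (+1); matched 4.
Augmenting path X3→Y1→X2→Y5 (+1); matched 5.
No augmenting path remains; maximum matching = 5.
König certificate: {X2, X6, Y1, Y2, Y3} is a vertex cover of size 5 (every listed pair touches it), so no matching can be larger.

5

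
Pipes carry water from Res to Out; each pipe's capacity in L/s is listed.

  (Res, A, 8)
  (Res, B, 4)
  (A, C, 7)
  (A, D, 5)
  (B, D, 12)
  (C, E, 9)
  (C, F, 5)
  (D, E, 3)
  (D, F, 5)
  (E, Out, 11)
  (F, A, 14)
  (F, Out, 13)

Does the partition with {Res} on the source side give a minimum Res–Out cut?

Yes — it is a minimum cut (capacity 12).

Given cut capacity: 8 + 4 = 12.
Augment Res→A→C→E→Out: bottleneck 7, flow now 7.
Augment Res→A→D→E→Out: bottleneck 1, flow now 8.
Augment Res→B→D→E→Out: bottleneck 2, flow now 10.
Augment Res→B→D→F→Out: bottleneck 2, flow now 12.
No augmenting path remains; maximum flow = 12.
Cut capacity 12 equals the max flow, so it is a minimum cut.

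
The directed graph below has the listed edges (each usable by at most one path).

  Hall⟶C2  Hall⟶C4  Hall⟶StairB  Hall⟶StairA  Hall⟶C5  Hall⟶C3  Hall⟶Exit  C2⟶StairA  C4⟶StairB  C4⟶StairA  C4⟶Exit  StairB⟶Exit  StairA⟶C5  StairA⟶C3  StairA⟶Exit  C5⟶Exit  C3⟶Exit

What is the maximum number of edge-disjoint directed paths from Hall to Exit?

Assign every edge capacity 1; by Menger, the answer equals the max flow.
Path Hall→Exit (+1); total 1.
Path Hall→C4→Exit (+1); total 2.
Path Hall→StairB→Exit (+1); total 3.
Path Hall→StairA→Exit (+1); total 4.
Path Hall→C5→Exit (+1); total 5.
Path Hall→C3→Exit (+1); total 6.
No residual Hall→Exit path; max flow = 6.
Certifying cut of size 6: {C3→Exit, C5→Exit, Hall→C4, Hall→Exit, Hall→StairB, StairA→Exit}.

6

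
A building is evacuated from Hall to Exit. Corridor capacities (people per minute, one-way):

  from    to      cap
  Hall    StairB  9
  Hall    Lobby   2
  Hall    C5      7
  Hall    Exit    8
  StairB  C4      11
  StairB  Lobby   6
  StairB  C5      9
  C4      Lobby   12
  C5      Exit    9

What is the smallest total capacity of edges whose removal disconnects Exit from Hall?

17

Augment Hall→Exit: bottleneck 8, flow now 8.
Augment Hall→C5→Exit: bottleneck 7, flow now 15.
Augment Hall→StairB→C5→Exit: bottleneck 2, flow now 17.
No augmenting path remains; maximum flow = 17.
By max-flow min-cut, the minimum cut capacity equals the max flow.
In the residual graph, reachable from Hall: {Hall, StairB, C4, Lobby, C5}.
Min-cut edges: Hall→Exit (8), C5→Exit (9); capacity 8 + 9 = 17.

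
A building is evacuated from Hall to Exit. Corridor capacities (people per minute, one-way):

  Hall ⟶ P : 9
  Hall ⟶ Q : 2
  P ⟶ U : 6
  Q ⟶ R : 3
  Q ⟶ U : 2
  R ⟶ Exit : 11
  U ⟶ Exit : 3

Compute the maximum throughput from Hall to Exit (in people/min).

5

Augment Hall→P→U→Exit: bottleneck 3, flow now 3.
Augment Hall→Q→R→Exit: bottleneck 2, flow now 5.
No augmenting path remains; maximum flow = 5.
In the residual graph, reachable from Hall: {Hall, P, U}.
Min-cut edges: Hall→Q (2), U→Exit (3); capacity 2 + 3 = 5.
This cut is saturated, so no flow can exceed 5.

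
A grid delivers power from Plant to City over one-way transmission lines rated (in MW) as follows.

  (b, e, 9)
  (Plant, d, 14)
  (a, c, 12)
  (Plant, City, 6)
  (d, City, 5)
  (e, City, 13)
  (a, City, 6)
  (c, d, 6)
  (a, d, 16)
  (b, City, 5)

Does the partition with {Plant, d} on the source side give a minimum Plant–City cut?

Yes — it is a minimum cut (capacity 11).

Given cut capacity: 6 + 5 = 11.
Augment Plant→City: bottleneck 6, flow now 6.
Augment Plant→d→City: bottleneck 5, flow now 11.
No augmenting path remains; maximum flow = 11.
Cut capacity 11 equals the max flow, so it is a minimum cut.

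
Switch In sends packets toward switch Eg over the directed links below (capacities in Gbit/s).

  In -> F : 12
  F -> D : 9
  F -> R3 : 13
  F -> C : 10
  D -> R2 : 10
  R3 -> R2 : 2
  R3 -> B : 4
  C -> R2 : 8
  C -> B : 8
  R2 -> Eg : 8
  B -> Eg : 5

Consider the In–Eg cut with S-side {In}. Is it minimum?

Yes — it is a minimum cut (capacity 12).

Given cut capacity: 12 = 12.
Augment In→F→D→R2→Eg: bottleneck 8, flow now 8.
Augment In→F→R3→B→Eg: bottleneck 4, flow now 12.
No augmenting path remains; maximum flow = 12.
Cut capacity 12 equals the max flow, so it is a minimum cut.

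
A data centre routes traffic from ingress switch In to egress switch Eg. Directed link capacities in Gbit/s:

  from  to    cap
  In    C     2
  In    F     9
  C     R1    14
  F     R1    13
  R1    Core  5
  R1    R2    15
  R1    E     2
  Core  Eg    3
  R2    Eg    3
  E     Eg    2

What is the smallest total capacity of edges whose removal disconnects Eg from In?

8

Augment In→C→R1→Core→Eg: bottleneck 2, flow now 2.
Augment In→F→R1→Core→Eg: bottleneck 1, flow now 3.
Augment In→F→R1→R2→Eg: bottleneck 3, flow now 6.
Augment In→F→R1→E→Eg: bottleneck 2, flow now 8.
No augmenting path remains; maximum flow = 8.
By max-flow min-cut, the minimum cut capacity equals the max flow.
In the residual graph, reachable from In: {In, C, F, R1, Core, R2}.
Min-cut edges: R1→E (2), Core→Eg (3), R2→Eg (3); capacity 2 + 3 + 3 = 8.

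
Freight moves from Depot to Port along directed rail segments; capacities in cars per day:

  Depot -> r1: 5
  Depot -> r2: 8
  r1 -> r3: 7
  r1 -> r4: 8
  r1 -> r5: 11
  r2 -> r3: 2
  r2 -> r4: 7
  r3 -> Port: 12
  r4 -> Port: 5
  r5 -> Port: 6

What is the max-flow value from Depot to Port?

12

Augment Depot→r1→r3→Port: bottleneck 5, flow now 5.
Augment Depot→r2→r3→Port: bottleneck 2, flow now 7.
Augment Depot→r2→r4→Port: bottleneck 5, flow now 12.
No augmenting path remains; maximum flow = 12.
In the residual graph, reachable from Depot: {Depot, r2, r4}.
Min-cut edges: Depot→r1 (5), r2→r3 (2), r4→Port (5); capacity 5 + 2 + 5 = 12.
This cut is saturated, so no flow can exceed 12.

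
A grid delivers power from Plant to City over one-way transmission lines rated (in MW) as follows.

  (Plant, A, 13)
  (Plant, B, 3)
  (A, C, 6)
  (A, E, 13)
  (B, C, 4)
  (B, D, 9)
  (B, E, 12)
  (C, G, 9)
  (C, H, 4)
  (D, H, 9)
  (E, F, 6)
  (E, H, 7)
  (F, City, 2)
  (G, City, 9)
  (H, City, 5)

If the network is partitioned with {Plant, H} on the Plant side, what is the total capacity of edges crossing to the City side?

Edges leaving {Plant, H}: Plant→A (13), Plant→B (3), H→City (5).
Cut capacity = 13 + 3 + 5 = 21.

21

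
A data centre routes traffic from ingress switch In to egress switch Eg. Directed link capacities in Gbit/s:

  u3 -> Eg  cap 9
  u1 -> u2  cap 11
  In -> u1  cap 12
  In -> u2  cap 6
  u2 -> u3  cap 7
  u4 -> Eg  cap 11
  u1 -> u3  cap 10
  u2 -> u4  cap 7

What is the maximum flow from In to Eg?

Augment In→u1→u3→Eg: bottleneck 9, flow now 9.
Augment In→u2→u4→Eg: bottleneck 6, flow now 15.
Augment In→u1→u2→u4→Eg: bottleneck 1, flow now 16.
No augmenting path remains; maximum flow = 16.
In the residual graph, reachable from In: {In, u1, u2, u3}.
Min-cut edges: u2→u4 (7), u3→Eg (9); capacity 7 + 9 = 16.
This cut is saturated, so no flow can exceed 16.

16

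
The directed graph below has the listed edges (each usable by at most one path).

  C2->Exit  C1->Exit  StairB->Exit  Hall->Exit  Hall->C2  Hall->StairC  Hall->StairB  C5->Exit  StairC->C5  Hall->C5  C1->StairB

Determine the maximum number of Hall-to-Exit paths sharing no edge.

4

Assign every edge capacity 1; by Menger, the answer equals the max flow.
Path Hall→Exit (+1); total 1.
Path Hall→C2→Exit (+1); total 2.
Path Hall→C5→Exit (+1); total 3.
Path Hall→StairB→Exit (+1); total 4.
No residual Hall→Exit path; max flow = 4.
Certifying cut of size 4: {C5→Exit, Hall→C2, Hall→Exit, Hall→StairB}.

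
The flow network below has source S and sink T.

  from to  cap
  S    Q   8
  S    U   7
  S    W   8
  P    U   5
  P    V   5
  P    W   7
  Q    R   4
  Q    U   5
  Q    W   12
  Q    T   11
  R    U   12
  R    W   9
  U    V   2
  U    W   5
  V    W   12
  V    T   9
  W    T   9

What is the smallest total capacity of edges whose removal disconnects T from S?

19

Augment S→Q→T: bottleneck 8, flow now 8.
Augment S→W→T: bottleneck 8, flow now 16.
Augment S→U→V→T: bottleneck 2, flow now 18.
Augment S→U→W→T: bottleneck 1, flow now 19.
No augmenting path remains; maximum flow = 19.
By max-flow min-cut, the minimum cut capacity equals the max flow.
In the residual graph, reachable from S: {S, U, W}.
Min-cut edges: S→Q (8), U→V (2), W→T (9); capacity 8 + 2 + 9 = 19.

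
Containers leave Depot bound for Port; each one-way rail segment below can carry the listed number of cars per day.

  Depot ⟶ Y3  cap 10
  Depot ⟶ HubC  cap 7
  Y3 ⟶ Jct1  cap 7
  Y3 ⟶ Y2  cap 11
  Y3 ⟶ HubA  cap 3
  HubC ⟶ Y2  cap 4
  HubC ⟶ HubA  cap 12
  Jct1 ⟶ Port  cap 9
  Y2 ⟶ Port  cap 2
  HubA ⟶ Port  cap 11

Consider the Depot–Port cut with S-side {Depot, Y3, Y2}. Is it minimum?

Given cut capacity: 7 + 7 + 3 + 2 = 19.
Augment Depot→Y3→Jct1→Port: bottleneck 7, flow now 7.
Augment Depot→Y3→Y2→Port: bottleneck 2, flow now 9.
Augment Depot→Y3→HubA→Port: bottleneck 1, flow now 10.
Augment Depot→HubC→HubA→Port: bottleneck 7, flow now 17.
No augmenting path remains; maximum flow = 17.
In the residual graph, reachable from Depot: {Depot}.
Min-cut edges: Depot→Y3 (10), Depot→HubC (7); capacity 10 + 7 = 17.
Cut capacity 19 exceeds the max flow 17, so it is not minimum.

No — its capacity is 19, but the minimum cut has capacity 17.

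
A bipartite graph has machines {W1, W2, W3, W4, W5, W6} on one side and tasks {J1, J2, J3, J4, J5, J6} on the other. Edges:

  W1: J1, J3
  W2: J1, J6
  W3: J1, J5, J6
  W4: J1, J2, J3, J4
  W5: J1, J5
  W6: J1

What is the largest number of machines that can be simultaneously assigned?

Unit-capacity flow: source→left, listed edges, right→sink; max matching = max flow.
Augmenting path W1→J1 (+1); matched 1.
Augmenting path W2→J6 (+1); matched 2.
Augmenting path W3→J5 (+1); matched 3.
Augmenting path W4→J2 (+1); matched 4.
Augmenting path W5→J1→W1→J3 (+1); matched 5.
No augmenting path remains; maximum matching = 5.
König certificate: {W1, W4, J1, J5, J6} is a vertex cover of size 5 (every listed pair touches it), so no matching can be larger.

5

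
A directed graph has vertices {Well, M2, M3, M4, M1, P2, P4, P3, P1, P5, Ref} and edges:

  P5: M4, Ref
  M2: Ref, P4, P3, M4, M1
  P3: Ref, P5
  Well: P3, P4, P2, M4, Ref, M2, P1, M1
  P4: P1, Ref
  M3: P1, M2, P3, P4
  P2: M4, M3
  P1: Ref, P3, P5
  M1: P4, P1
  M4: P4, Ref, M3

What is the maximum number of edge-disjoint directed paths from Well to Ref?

7

Assign every edge capacity 1; by Menger, the answer equals the max flow.
Path Well→Ref (+1); total 1.
Path Well→M2→Ref (+1); total 2.
Path Well→M4→Ref (+1); total 3.
Path Well→P4→Ref (+1); total 4.
Path Well→P3→Ref (+1); total 5.
Path Well→P1→Ref (+1); total 6.
Path Well→M1→P1→P5→Ref (+1); total 7.
No residual Well→Ref path; max flow = 7.
Certifying cut of size 7: {M2→Ref, M4→Ref, P1→Ref, P3→Ref, P4→Ref, P5→Ref, Well→Ref}.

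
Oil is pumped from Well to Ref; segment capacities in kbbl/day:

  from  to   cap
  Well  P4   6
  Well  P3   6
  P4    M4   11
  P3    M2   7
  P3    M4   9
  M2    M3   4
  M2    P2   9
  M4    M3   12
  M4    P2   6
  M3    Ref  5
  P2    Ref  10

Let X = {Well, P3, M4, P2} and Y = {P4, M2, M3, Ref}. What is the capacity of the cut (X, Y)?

35

Edges leaving {Well, P3, M4, P2}: Well→P4 (6), P3→M2 (7), M4→M3 (12), P2→Ref (10).
Cut capacity = 6 + 7 + 12 + 10 = 35.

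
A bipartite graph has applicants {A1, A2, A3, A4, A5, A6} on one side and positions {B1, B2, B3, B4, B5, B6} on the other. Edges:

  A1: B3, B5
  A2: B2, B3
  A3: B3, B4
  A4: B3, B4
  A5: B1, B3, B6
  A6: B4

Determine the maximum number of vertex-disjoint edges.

Unit-capacity flow: source→left, listed edges, right→sink; max matching = max flow.
Augmenting path A1→B3 (+1); matched 1.
Augmenting path A2→B2 (+1); matched 2.
Augmenting path A3→B4 (+1); matched 3.
Augmenting path A5→B1 (+1); matched 4.
Augmenting path A4→B3→A1→B5 (+1); matched 5.
No augmenting path remains; maximum matching = 5.
König certificate: {A1, A2, A5, B3, B4} is a vertex cover of size 5 (every listed pair touches it), so no matching can be larger.

5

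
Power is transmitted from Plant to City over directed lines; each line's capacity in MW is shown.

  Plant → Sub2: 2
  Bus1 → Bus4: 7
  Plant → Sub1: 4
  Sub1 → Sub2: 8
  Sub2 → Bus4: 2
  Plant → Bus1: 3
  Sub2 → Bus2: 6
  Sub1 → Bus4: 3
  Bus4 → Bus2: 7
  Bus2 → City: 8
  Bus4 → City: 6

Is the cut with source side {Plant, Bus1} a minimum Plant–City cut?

No — its capacity is 13, but the minimum cut has capacity 9.

Given cut capacity: 4 + 2 + 7 = 13.
Augment Plant→Sub1→Bus4→City: bottleneck 3, flow now 3.
Augment Plant→Sub2→Bus2→City: bottleneck 2, flow now 5.
Augment Plant→Bus1→Bus4→City: bottleneck 3, flow now 8.
Augment Plant→Sub1→Sub2→Bus2→City: bottleneck 1, flow now 9.
No augmenting path remains; maximum flow = 9.
In the residual graph, reachable from Plant: {Plant}.
Min-cut edges: Plant→Sub1 (4), Plant→Sub2 (2), Plant→Bus1 (3); capacity 4 + 2 + 3 = 9.
Cut capacity 13 exceeds the max flow 9, so it is not minimum.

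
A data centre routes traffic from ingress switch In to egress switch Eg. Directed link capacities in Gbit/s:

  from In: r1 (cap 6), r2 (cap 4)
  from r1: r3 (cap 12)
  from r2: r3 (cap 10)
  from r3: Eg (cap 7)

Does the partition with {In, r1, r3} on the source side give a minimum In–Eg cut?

No — its capacity is 11, but the minimum cut has capacity 7.

Given cut capacity: 4 + 7 = 11.
Augment In→r1→r3→Eg: bottleneck 6, flow now 6.
Augment In→r2→r3→Eg: bottleneck 1, flow now 7.
No augmenting path remains; maximum flow = 7.
In the residual graph, reachable from In: {In, r1, r2, r3}.
Min-cut edges: r3→Eg (7); capacity 7 = 7.
Cut capacity 11 exceeds the max flow 7, so it is not minimum.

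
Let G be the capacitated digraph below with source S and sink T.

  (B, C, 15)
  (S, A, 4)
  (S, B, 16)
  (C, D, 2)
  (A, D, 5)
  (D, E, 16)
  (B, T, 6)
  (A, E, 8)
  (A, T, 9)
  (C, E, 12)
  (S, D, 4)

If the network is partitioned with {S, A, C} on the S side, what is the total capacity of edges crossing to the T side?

Edges leaving {S, A, C}: S→B (16), S→D (4), A→D (5), A→E (8), A→T (9), C→D (2), C→E (12).
Cut capacity = 16 + 4 + 5 + 8 + 9 + 2 + 12 = 56.

56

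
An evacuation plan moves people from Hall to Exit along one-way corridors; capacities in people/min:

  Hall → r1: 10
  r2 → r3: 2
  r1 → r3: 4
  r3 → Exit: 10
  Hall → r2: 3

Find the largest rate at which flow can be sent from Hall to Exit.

Augment Hall→r1→r3→Exit: bottleneck 4, flow now 4.
Augment Hall→r2→r3→Exit: bottleneck 2, flow now 6.
No augmenting path remains; maximum flow = 6.
In the residual graph, reachable from Hall: {Hall, r1, r2}.
Min-cut edges: r1→r3 (4), r2→r3 (2); capacity 4 + 2 = 6.
This cut is saturated, so no flow can exceed 6.

6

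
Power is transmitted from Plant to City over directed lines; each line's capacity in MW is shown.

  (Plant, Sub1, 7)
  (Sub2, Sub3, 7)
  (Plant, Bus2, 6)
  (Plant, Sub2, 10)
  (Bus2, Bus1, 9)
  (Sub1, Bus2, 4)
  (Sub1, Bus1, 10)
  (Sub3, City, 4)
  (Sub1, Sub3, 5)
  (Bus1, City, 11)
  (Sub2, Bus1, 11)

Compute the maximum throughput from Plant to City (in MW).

Augment Plant→Sub1→Sub3→City: bottleneck 4, flow now 4.
Augment Plant→Sub1→Bus1→City: bottleneck 3, flow now 7.
Augment Plant→Bus2→Bus1→City: bottleneck 6, flow now 13.
Augment Plant→Sub2→Bus1→City: bottleneck 2, flow now 15.
No augmenting path remains; maximum flow = 15.
In the residual graph, reachable from Plant: {Plant, Sub1, Bus2, Sub2, Sub3, Bus1}.
Min-cut edges: Sub3→City (4), Bus1→City (11); capacity 4 + 11 = 15.
This cut is saturated, so no flow can exceed 15.

15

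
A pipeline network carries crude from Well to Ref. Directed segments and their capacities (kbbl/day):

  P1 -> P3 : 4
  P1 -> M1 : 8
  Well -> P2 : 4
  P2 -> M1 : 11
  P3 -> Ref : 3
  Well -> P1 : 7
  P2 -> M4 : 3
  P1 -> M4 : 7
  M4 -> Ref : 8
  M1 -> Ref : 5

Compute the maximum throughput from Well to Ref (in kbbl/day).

Augment Well→P1→P3→Ref: bottleneck 3, flow now 3.
Augment Well→P1→M4→Ref: bottleneck 4, flow now 7.
Augment Well→P2→M4→Ref: bottleneck 3, flow now 10.
Augment Well→P2→M1→Ref: bottleneck 1, flow now 11.
No augmenting path remains; maximum flow = 11.
In the residual graph, reachable from Well: {Well}.
Min-cut edges: Well→P1 (7), Well→P2 (4); capacity 7 + 4 = 11.
This cut is saturated, so no flow can exceed 11.

11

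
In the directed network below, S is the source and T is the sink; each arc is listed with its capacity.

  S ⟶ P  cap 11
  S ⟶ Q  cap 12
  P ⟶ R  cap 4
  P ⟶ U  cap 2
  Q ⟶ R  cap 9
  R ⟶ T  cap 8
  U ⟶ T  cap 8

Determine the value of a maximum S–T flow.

10

Augment S→P→R→T: bottleneck 4, flow now 4.
Augment S→P→U→T: bottleneck 2, flow now 6.
Augment S→Q→R→T: bottleneck 4, flow now 10.
No augmenting path remains; maximum flow = 10.
In the residual graph, reachable from S: {S, P, Q, R}.
Min-cut edges: P→U (2), R→T (8); capacity 2 + 8 = 10.
This cut is saturated, so no flow can exceed 10.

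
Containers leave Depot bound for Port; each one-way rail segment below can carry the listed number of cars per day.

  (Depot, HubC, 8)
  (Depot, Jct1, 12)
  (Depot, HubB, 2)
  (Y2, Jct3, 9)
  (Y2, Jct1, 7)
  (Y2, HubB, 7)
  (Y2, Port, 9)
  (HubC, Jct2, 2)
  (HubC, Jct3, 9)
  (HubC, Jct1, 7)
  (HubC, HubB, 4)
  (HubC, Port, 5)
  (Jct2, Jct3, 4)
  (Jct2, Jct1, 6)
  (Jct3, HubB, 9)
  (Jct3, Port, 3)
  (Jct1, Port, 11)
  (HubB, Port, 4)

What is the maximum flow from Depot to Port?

Augment Depot→HubC→Port: bottleneck 5, flow now 5.
Augment Depot→Jct1→Port: bottleneck 11, flow now 16.
Augment Depot→HubB→Port: bottleneck 2, flow now 18.
Augment Depot→HubC→Jct3→Port: bottleneck 3, flow now 21.
No augmenting path remains; maximum flow = 21.
In the residual graph, reachable from Depot: {Depot, Jct1}.
Min-cut edges: Depot→HubC (8), Depot→HubB (2), Jct1→Port (11); capacity 8 + 2 + 11 = 21.
This cut is saturated, so no flow can exceed 21.

21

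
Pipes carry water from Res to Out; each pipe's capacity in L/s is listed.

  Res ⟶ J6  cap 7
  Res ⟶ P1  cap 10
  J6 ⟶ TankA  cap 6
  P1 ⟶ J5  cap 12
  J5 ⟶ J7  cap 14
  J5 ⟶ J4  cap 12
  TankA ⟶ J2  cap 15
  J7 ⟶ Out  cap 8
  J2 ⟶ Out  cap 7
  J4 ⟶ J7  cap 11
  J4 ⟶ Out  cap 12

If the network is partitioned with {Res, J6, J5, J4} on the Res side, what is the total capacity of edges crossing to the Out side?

Edges leaving {Res, J6, J5, J4}: Res→P1 (10), J6→TankA (6), J5→J7 (14), J4→J7 (11), J4→Out (12).
Cut capacity = 10 + 6 + 14 + 11 + 12 = 53.

53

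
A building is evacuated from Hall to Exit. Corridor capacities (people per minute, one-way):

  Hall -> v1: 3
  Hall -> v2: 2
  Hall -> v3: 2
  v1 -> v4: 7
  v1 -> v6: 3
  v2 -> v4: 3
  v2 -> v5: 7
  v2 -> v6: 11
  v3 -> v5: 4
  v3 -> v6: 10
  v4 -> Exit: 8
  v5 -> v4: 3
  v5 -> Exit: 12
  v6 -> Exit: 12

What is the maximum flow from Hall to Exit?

Augment Hall→v1→v4→Exit: bottleneck 3, flow now 3.
Augment Hall→v2→v4→Exit: bottleneck 2, flow now 5.
Augment Hall→v3→v5→Exit: bottleneck 2, flow now 7.
No augmenting path remains; maximum flow = 7.
In the residual graph, reachable from Hall: {Hall}.
Min-cut edges: Hall→v1 (3), Hall→v2 (2), Hall→v3 (2); capacity 3 + 2 + 2 = 7.
This cut is saturated, so no flow can exceed 7.

7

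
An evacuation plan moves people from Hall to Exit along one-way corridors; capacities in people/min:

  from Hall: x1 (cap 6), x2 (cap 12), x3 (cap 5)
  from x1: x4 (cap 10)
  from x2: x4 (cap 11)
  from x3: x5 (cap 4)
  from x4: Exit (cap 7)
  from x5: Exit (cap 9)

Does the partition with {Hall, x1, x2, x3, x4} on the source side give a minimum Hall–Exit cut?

Given cut capacity: 4 + 7 = 11.
Augment Hall→x1→x4→Exit: bottleneck 6, flow now 6.
Augment Hall→x2→x4→Exit: bottleneck 1, flow now 7.
Augment Hall→x3→x5→Exit: bottleneck 4, flow now 11.
No augmenting path remains; maximum flow = 11.
Cut capacity 11 equals the max flow, so it is a minimum cut.

Yes — it is a minimum cut (capacity 11).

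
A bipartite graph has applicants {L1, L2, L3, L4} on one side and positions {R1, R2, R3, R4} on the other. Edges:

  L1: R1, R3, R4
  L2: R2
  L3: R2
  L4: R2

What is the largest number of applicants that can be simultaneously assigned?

2

Unit-capacity flow: source→left, listed edges, right→sink; max matching = max flow.
Augmenting path L1→R1 (+1); matched 1.
Augmenting path L2→R2 (+1); matched 2.
No augmenting path remains; maximum matching = 2.
König certificate: {L1, R2} is a vertex cover of size 2 (every listed pair touches it), so no matching can be larger.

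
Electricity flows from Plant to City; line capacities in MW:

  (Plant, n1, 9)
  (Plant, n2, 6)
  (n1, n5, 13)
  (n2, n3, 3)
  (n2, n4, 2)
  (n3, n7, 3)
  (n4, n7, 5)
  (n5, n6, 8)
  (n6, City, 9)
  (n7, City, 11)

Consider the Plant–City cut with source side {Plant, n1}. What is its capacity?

Edges leaving {Plant, n1}: Plant→n2 (6), n1→n5 (13).
Cut capacity = 6 + 13 = 19.

19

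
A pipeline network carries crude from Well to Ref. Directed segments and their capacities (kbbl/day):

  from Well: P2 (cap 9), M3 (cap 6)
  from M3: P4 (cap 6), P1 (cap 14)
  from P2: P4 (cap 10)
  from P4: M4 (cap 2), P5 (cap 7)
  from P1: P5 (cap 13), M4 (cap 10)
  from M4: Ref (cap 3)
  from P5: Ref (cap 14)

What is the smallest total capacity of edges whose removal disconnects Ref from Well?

15

Augment Well→M3→P4→M4→Ref: bottleneck 2, flow now 2.
Augment Well→M3→P4→P5→Ref: bottleneck 4, flow now 6.
Augment Well→P2→P4→P5→Ref: bottleneck 3, flow now 9.
Augment Well→P2→P4→M3→P1→M4→Ref: bottleneck 1, flow now 10. (uses reverse residual edge)
Augment Well→P2→P4→M3→P1→P5→Ref: bottleneck 5, flow now 15. (uses reverse residual edge)
No augmenting path remains; maximum flow = 15.
By max-flow min-cut, the minimum cut capacity equals the max flow.
In the residual graph, reachable from Well: {Well}.
Min-cut edges: Well→M3 (6), Well→P2 (9); capacity 6 + 9 = 15.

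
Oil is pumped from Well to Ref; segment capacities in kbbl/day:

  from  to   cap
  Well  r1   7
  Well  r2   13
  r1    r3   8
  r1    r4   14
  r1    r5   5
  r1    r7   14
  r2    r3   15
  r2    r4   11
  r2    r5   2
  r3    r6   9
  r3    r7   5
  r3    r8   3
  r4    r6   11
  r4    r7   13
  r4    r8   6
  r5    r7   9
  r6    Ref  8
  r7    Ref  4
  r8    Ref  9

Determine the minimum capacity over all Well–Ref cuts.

20

Augment Well→r1→r7→Ref: bottleneck 4, flow now 4.
Augment Well→r1→r3→r6→Ref: bottleneck 3, flow now 7.
Augment Well→r2→r3→r6→Ref: bottleneck 5, flow now 12.
Augment Well→r2→r3→r8→Ref: bottleneck 3, flow now 15.
Augment Well→r2→r4→r8→Ref: bottleneck 5, flow now 20.
No augmenting path remains; maximum flow = 20.
By max-flow min-cut, the minimum cut capacity equals the max flow.
In the residual graph, reachable from Well: {Well}.
Min-cut edges: Well→r1 (7), Well→r2 (13); capacity 7 + 13 = 20.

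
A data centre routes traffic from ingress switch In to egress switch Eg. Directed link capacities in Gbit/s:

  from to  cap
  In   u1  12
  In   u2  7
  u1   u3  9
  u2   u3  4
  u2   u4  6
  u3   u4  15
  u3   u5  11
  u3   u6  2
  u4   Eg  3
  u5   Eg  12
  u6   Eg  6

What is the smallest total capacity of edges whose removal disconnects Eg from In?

Augment In→u2→u4→Eg: bottleneck 3, flow now 3.
Augment In→u1→u3→u5→Eg: bottleneck 9, flow now 12.
Augment In→u2→u3→u5→Eg: bottleneck 2, flow now 14.
Augment In→u2→u3→u6→Eg: bottleneck 2, flow now 16.
No augmenting path remains; maximum flow = 16.
By max-flow min-cut, the minimum cut capacity equals the max flow.
In the residual graph, reachable from In: {In, u1}.
Min-cut edges: In→u2 (7), u1→u3 (9); capacity 7 + 9 = 16.

16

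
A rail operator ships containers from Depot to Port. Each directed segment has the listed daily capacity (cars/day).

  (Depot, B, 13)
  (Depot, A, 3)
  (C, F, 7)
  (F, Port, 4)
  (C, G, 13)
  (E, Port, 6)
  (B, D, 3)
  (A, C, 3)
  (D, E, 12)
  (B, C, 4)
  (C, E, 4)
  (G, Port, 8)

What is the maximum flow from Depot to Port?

10

Augment Depot→A→C→E→Port: bottleneck 3, flow now 3.
Augment Depot→B→C→E→Port: bottleneck 1, flow now 4.
Augment Depot→B→C→F→Port: bottleneck 3, flow now 7.
Augment Depot→B→D→E→Port: bottleneck 2, flow now 9.
Augment Depot→B→D→E→C→F→Port: bottleneck 1, flow now 10. (uses reverse residual edge)
No augmenting path remains; maximum flow = 10.
In the residual graph, reachable from Depot: {Depot, B}.
Min-cut edges: Depot→A (3), B→C (4), B→D (3); capacity 3 + 4 + 3 = 10.
This cut is saturated, so no flow can exceed 10.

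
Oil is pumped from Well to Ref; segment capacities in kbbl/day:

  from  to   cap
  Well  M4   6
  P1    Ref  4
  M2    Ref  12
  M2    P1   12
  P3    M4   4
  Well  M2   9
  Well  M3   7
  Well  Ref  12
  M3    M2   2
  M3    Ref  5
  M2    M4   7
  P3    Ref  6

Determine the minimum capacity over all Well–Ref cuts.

28

Augment Well→Ref: bottleneck 12, flow now 12.
Augment Well→M3→Ref: bottleneck 5, flow now 17.
Augment Well→M2→Ref: bottleneck 9, flow now 26.
Augment Well→M3→M2→Ref: bottleneck 2, flow now 28.
No augmenting path remains; maximum flow = 28.
By max-flow min-cut, the minimum cut capacity equals the max flow.
In the residual graph, reachable from Well: {Well, M4}.
Min-cut edges: Well→M3 (7), Well→M2 (9), Well→Ref (12); capacity 7 + 9 + 12 = 28.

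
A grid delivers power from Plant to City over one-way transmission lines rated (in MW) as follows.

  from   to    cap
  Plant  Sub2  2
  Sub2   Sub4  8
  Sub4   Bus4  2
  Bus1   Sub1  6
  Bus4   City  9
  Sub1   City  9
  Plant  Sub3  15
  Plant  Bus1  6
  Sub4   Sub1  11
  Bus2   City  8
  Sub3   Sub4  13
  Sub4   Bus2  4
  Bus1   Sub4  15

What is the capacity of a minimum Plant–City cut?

Augment Plant→Bus1→Sub1→City: bottleneck 6, flow now 6.
Augment Plant→Sub3→Sub4→Sub1→City: bottleneck 3, flow now 9.
Augment Plant→Sub3→Sub4→Bus2→City: bottleneck 4, flow now 13.
Augment Plant→Sub3→Sub4→Bus4→City: bottleneck 2, flow now 15.
No augmenting path remains; maximum flow = 15.
By max-flow min-cut, the minimum cut capacity equals the max flow.
In the residual graph, reachable from Plant: {Plant, Sub3, Sub2, Bus1, Sub4, Sub1}.
Min-cut edges: Sub4→Bus2 (4), Sub4→Bus4 (2), Sub1→City (9); capacity 4 + 2 + 9 = 15.

15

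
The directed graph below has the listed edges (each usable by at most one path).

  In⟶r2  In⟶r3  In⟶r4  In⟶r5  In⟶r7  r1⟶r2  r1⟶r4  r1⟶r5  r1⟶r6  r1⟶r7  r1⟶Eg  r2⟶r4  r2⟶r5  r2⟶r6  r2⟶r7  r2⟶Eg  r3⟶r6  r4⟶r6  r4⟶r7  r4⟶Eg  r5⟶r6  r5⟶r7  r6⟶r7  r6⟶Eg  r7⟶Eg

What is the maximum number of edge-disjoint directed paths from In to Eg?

4

Assign every edge capacity 1; by Menger, the answer equals the max flow.
Path In→r2→Eg (+1); total 1.
Path In→r4→Eg (+1); total 2.
Path In→r7→Eg (+1); total 3.
Path In→r3→r6→Eg (+1); total 4.
No residual In→Eg path; max flow = 4.
Certifying cut of size 4: {In→r2, In→r4, r6→Eg, r7→Eg}.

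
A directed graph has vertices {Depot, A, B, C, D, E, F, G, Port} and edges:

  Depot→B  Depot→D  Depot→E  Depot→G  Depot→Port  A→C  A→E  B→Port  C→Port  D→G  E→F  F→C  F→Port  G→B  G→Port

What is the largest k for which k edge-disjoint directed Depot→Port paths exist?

Assign every edge capacity 1; by Menger, the answer equals the max flow.
Path Depot→Port (+1); total 1.
Path Depot→B→Port (+1); total 2.
Path Depot→G→Port (+1); total 3.
Path Depot→E→F→Port (+1); total 4.
No residual Depot→Port path; max flow = 4.
Certifying cut of size 4: {B→Port, Depot→E, Depot→Port, G→Port}.

4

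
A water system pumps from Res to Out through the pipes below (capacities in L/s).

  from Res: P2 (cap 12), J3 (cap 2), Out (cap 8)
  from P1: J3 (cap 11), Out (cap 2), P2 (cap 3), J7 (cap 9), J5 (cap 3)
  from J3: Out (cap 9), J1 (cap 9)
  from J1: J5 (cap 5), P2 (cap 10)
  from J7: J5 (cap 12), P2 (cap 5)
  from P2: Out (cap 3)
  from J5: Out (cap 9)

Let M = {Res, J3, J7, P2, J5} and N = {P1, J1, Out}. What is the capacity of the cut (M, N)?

Edges leaving {Res, J3, J7, P2, J5}: Res→Out (8), J3→J1 (9), J3→Out (9), P2→Out (3), J5→Out (9).
Cut capacity = 8 + 9 + 9 + 3 + 9 = 38.

38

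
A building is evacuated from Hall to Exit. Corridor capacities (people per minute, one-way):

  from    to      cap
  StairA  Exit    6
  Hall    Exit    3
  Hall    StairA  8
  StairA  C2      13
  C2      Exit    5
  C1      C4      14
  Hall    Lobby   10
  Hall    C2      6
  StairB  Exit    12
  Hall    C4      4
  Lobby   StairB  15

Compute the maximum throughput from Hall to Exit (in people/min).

24

Augment Hall→Exit: bottleneck 3, flow now 3.
Augment Hall→StairA→Exit: bottleneck 6, flow now 9.
Augment Hall→C2→Exit: bottleneck 5, flow now 14.
Augment Hall→Lobby→StairB→Exit: bottleneck 10, flow now 24.
No augmenting path remains; maximum flow = 24.
In the residual graph, reachable from Hall: {Hall, StairA, C4, C2}.
Min-cut edges: Hall→Lobby (10), Hall→Exit (3), StairA→Exit (6), C2→Exit (5); capacity 10 + 3 + 6 + 5 = 24.
This cut is saturated, so no flow can exceed 24.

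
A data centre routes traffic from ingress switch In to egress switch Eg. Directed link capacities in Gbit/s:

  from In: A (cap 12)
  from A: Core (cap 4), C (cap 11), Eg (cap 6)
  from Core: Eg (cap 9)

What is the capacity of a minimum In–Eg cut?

Augment In→A→Eg: bottleneck 6, flow now 6.
Augment In→A→Core→Eg: bottleneck 4, flow now 10.
No augmenting path remains; maximum flow = 10.
By max-flow min-cut, the minimum cut capacity equals the max flow.
In the residual graph, reachable from In: {In, A, C}.
Min-cut edges: A→Core (4), A→Eg (6); capacity 4 + 6 = 10.

10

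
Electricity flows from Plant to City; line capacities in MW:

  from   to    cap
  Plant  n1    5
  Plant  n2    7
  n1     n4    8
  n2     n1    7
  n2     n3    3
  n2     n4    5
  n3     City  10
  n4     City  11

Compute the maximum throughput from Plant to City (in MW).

Augment Plant→n1→n4→City: bottleneck 5, flow now 5.
Augment Plant→n2→n3→City: bottleneck 3, flow now 8.
Augment Plant→n2→n4→City: bottleneck 4, flow now 12.
No augmenting path remains; maximum flow = 12.
In the residual graph, reachable from Plant: {Plant}.
Min-cut edges: Plant→n1 (5), Plant→n2 (7); capacity 5 + 7 = 12.
This cut is saturated, so no flow can exceed 12.

12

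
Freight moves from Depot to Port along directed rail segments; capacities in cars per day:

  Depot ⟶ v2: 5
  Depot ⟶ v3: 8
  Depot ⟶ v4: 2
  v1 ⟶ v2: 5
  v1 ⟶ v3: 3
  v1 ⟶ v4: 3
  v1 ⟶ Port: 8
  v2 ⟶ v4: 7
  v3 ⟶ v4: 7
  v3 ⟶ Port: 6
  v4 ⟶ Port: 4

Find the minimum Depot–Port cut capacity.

10

Augment Depot→v3→Port: bottleneck 6, flow now 6.
Augment Depot→v4→Port: bottleneck 2, flow now 8.
Augment Depot→v2→v4→Port: bottleneck 2, flow now 10.
No augmenting path remains; maximum flow = 10.
By max-flow min-cut, the minimum cut capacity equals the max flow.
In the residual graph, reachable from Depot: {Depot, v2, v3, v4}.
Min-cut edges: v3→Port (6), v4→Port (4); capacity 6 + 4 = 10.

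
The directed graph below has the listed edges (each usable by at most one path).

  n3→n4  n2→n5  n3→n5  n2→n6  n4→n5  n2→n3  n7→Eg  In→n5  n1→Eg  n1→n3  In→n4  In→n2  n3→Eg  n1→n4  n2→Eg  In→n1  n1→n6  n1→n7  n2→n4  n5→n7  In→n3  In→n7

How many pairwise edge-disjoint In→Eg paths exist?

Assign every edge capacity 1; by Menger, the answer equals the max flow.
Path In→n1→Eg (+1); total 1.
Path In→n2→Eg (+1); total 2.
Path In→n3→Eg (+1); total 3.
Path In→n7→Eg (+1); total 4.
No residual In→Eg path; max flow = 4.
Certifying cut of size 4: {In→n1, In→n2, In→n3, n7→Eg}.

4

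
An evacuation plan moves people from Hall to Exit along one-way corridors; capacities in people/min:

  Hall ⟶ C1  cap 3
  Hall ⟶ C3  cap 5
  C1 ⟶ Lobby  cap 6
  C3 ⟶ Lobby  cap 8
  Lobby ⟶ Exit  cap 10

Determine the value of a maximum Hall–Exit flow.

8

Augment Hall→C1→Lobby→Exit: bottleneck 3, flow now 3.
Augment Hall→C3→Lobby→Exit: bottleneck 5, flow now 8.
No augmenting path remains; maximum flow = 8.
In the residual graph, reachable from Hall: {Hall}.
Min-cut edges: Hall→C1 (3), Hall→C3 (5); capacity 3 + 5 = 8.
This cut is saturated, so no flow can exceed 8.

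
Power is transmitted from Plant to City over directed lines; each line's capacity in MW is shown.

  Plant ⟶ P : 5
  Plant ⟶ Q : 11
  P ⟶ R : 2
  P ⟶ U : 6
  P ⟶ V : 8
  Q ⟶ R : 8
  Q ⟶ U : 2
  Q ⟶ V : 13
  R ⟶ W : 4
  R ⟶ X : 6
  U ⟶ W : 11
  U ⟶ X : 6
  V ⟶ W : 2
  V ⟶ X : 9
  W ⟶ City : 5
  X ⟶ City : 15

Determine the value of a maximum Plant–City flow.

16

Augment Plant→P→R→W→City: bottleneck 2, flow now 2.
Augment Plant→P→U→W→City: bottleneck 3, flow now 5.
Augment Plant→Q→R→X→City: bottleneck 6, flow now 11.
Augment Plant→Q→U→X→City: bottleneck 2, flow now 13.
Augment Plant→Q→V→X→City: bottleneck 3, flow now 16.
No augmenting path remains; maximum flow = 16.
In the residual graph, reachable from Plant: {Plant}.
Min-cut edges: Plant→P (5), Plant→Q (11); capacity 5 + 11 = 16.
This cut is saturated, so no flow can exceed 16.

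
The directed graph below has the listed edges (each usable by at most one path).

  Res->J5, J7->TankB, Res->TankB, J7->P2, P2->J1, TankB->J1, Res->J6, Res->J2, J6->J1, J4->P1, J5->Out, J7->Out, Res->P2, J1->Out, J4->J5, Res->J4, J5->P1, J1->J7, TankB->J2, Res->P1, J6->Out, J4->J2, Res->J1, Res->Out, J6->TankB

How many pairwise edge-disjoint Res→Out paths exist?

5

Assign every edge capacity 1; by Menger, the answer equals the max flow.
Path Res→Out (+1); total 1.
Path Res→J6→Out (+1); total 2.
Path Res→J5→Out (+1); total 3.
Path Res→J1→Out (+1); total 4.
Path Res→P2→J1→J7→Out (+1); total 5.
No residual Res→Out path; max flow = 5.
Certifying cut of size 5: {J1→J7, J1→Out, J5→Out, Res→J6, Res→Out}.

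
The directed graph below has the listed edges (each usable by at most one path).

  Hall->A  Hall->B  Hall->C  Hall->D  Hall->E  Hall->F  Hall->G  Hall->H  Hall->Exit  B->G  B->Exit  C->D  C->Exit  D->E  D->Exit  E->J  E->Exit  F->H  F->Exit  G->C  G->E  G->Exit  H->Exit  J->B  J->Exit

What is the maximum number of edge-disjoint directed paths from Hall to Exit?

8

Assign every edge capacity 1; by Menger, the answer equals the max flow.
Path Hall→Exit (+1); total 1.
Path Hall→B→Exit (+1); total 2.
Path Hall→C→Exit (+1); total 3.
Path Hall→D→Exit (+1); total 4.
Path Hall→E→Exit (+1); total 5.
Path Hall→F→Exit (+1); total 6.
Path Hall→G→Exit (+1); total 7.
Path Hall→H→Exit (+1); total 8.
No residual Hall→Exit path; max flow = 8.
Certifying cut of size 8: {Hall→B, Hall→C, Hall→D, Hall→E, Hall→Exit, Hall→F, Hall→G, Hall→H}.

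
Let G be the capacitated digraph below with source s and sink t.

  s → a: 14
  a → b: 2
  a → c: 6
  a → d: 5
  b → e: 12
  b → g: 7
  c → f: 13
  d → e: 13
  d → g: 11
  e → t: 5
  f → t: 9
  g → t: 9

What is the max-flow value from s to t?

Augment s→a→b→e→t: bottleneck 2, flow now 2.
Augment s→a→c→f→t: bottleneck 6, flow now 8.
Augment s→a→d→e→t: bottleneck 3, flow now 11.
Augment s→a→d→g→t: bottleneck 2, flow now 13.
No augmenting path remains; maximum flow = 13.
In the residual graph, reachable from s: {s, a}.
Min-cut edges: a→b (2), a→c (6), a→d (5); capacity 2 + 6 + 5 = 13.
This cut is saturated, so no flow can exceed 13.

13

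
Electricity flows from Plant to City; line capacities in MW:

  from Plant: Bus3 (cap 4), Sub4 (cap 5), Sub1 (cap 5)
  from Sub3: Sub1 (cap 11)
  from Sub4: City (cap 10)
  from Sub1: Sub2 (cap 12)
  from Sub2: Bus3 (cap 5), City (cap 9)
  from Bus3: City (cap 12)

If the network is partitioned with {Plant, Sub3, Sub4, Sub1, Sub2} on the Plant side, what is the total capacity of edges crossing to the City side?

28

Edges leaving {Plant, Sub3, Sub4, Sub1, Sub2}: Plant→Bus3 (4), Sub4→City (10), Sub2→Bus3 (5), Sub2→City (9).
Cut capacity = 4 + 10 + 5 + 9 = 28.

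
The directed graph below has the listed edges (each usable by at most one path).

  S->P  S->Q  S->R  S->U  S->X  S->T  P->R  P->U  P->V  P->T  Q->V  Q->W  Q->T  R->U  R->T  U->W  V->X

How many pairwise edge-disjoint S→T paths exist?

4

Assign every edge capacity 1; by Menger, the answer equals the max flow.
Path S→T (+1); total 1.
Path S→P→T (+1); total 2.
Path S→Q→T (+1); total 3.
Path S→R→T (+1); total 4.
No residual S→T path; max flow = 4.
Certifying cut of size 4: {S→P, S→Q, S→R, S→T}.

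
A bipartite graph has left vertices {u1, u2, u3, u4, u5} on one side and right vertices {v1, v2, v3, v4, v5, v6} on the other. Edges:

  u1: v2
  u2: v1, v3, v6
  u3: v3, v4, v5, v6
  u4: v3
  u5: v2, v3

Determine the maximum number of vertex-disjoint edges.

4

Unit-capacity flow: source→left, listed edges, right→sink; max matching = max flow.
Augmenting path u1→v2 (+1); matched 1.
Augmenting path u2→v1 (+1); matched 2.
Augmenting path u3→v3 (+1); matched 3.
Augmenting path u4→v3→u3→v4 (+1); matched 4.
No augmenting path remains; maximum matching = 4.
König certificate: {u2, u3, v2, v3} is a vertex cover of size 4 (every listed pair touches it), so no matching can be larger.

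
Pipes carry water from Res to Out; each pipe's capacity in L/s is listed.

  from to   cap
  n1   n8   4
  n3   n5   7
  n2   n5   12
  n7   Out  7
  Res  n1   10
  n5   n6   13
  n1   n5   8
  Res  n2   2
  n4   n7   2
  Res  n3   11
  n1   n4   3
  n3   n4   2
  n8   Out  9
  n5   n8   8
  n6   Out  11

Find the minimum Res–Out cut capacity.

21

Augment Res→n1→n8→Out: bottleneck 4, flow now 4.
Augment Res→n1→n4→n7→Out: bottleneck 2, flow now 6.
Augment Res→n1→n5→n6→Out: bottleneck 4, flow now 10.
Augment Res→n2→n5→n6→Out: bottleneck 2, flow now 12.
Augment Res→n3→n5→n6→Out: bottleneck 5, flow now 17.
Augment Res→n3→n5→n8→Out: bottleneck 2, flow now 19.
Augment Res→n3→n4→n1→n5→n8→Out: bottleneck 2, flow now 21. (uses reverse residual edge)
No augmenting path remains; maximum flow = 21.
By max-flow min-cut, the minimum cut capacity equals the max flow.
In the residual graph, reachable from Res: {Res, n3}.
Min-cut edges: Res→n1 (10), Res→n2 (2), n3→n4 (2), n3→n5 (7); capacity 10 + 2 + 2 + 7 = 21.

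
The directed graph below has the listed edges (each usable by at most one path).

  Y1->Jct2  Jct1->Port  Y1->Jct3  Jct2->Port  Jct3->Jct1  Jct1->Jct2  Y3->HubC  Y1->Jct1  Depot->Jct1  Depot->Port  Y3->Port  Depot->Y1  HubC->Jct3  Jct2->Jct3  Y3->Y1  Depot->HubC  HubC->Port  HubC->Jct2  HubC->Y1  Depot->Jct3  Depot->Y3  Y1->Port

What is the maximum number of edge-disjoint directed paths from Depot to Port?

6

Assign every edge capacity 1; by Menger, the answer equals the max flow.
Path Depot→Port (+1); total 1.
Path Depot→Y3→Port (+1); total 2.
Path Depot→Y1→Port (+1); total 3.
Path Depot→HubC→Port (+1); total 4.
Path Depot→Jct1→Port (+1); total 5.
Path Depot→Jct3→Jct1→Jct2→Port (+1); total 6.
No residual Depot→Port path; max flow = 6.
Certifying cut of size 6: {Depot→HubC, Depot→Jct1, Depot→Jct3, Depot→Port, Depot→Y1, Depot→Y3}.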